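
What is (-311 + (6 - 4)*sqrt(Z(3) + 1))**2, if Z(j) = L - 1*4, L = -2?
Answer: 96701 - 1244*I*sqrt(5) ≈ 96701.0 - 2781.7*I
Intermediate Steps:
Z(j) = -6 (Z(j) = -2 - 1*4 = -2 - 4 = -6)
(-311 + (6 - 4)*sqrt(Z(3) + 1))**2 = (-311 + (6 - 4)*sqrt(-6 + 1))**2 = (-311 + 2*sqrt(-5))**2 = (-311 + 2*(I*sqrt(5)))**2 = (-311 + 2*I*sqrt(5))**2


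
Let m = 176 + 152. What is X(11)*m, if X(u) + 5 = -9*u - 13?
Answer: -38376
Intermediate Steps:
m = 328
X(u) = -18 - 9*u (X(u) = -5 + (-9*u - 13) = -5 + (-13 - 9*u) = -18 - 9*u)
X(11)*m = (-18 - 9*11)*328 = (-18 - 99)*328 = -117*328 = -38376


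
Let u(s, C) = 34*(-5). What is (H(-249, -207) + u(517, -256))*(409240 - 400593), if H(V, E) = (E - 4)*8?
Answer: -16066126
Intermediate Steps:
u(s, C) = -170
H(V, E) = -32 + 8*E (H(V, E) = (-4 + E)*8 = -32 + 8*E)
(H(-249, -207) + u(517, -256))*(409240 - 400593) = ((-32 + 8*(-207)) - 170)*(409240 - 400593) = ((-32 - 1656) - 170)*8647 = (-1688 - 170)*8647 = -1858*8647 = -16066126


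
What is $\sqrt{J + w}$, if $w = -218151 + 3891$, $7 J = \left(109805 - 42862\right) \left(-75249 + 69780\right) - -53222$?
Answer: $\frac{i \sqrt{2572905055}}{7} \approx 7246.3 i$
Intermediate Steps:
$J = - \frac{366058045}{7}$ ($J = \frac{\left(109805 - 42862\right) \left(-75249 + 69780\right) - -53222}{7} = \frac{66943 \left(-5469\right) + 53222}{7} = \frac{-366111267 + 53222}{7} = \frac{1}{7} \left(-366058045\right) = - \frac{366058045}{7} \approx -5.2294 \cdot 10^{7}$)
$w = -214260$
$\sqrt{J + w} = \sqrt{- \frac{366058045}{7} - 214260} = \sqrt{- \frac{367557865}{7}} = \frac{i \sqrt{2572905055}}{7}$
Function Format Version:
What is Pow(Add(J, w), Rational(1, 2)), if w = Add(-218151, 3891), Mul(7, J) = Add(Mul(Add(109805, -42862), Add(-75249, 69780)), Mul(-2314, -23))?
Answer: Mul(Rational(1, 7), I, Pow(2572905055, Rational(1, 2))) ≈ Mul(7246.3, I)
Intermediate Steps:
J = Rational(-366058045, 7) (J = Mul(Rational(1, 7), Add(Mul(Add(109805, -42862), Add(-75249, 69780)), Mul(-2314, -23))) = Mul(Rational(1, 7), Add(Mul(66943, -5469), 53222)) = Mul(Rational(1, 7), Add(-366111267, 53222)) = Mul(Rational(1, 7), -366058045) = Rational(-366058045, 7) ≈ -5.2294e+7)
w = -214260
Pow(Add(J, w), Rational(1, 2)) = Pow(Add(Rational(-366058045, 7), -214260), Rational(1, 2)) = Pow(Rational(-367557865, 7), Rational(1, 2)) = Mul(Rational(1, 7), I, Pow(2572905055, Rational(1, 2)))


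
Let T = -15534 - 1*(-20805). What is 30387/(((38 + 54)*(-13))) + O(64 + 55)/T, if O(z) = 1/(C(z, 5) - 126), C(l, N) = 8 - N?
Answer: -19700896067/775406268 ≈ -25.407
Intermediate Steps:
O(z) = -1/123 (O(z) = 1/((8 - 1*5) - 126) = 1/((8 - 5) - 126) = 1/(3 - 126) = 1/(-123) = -1/123)
T = 5271 (T = -15534 + 20805 = 5271)
30387/(((38 + 54)*(-13))) + O(64 + 55)/T = 30387/(((38 + 54)*(-13))) - 1/123/5271 = 30387/((92*(-13))) - 1/123*1/5271 = 30387/(-1196) - 1/648333 = 30387*(-1/1196) - 1/648333 = -30387/1196 - 1/648333 = -19700896067/775406268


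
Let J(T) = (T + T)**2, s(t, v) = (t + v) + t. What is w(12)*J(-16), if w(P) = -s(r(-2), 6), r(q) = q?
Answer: -2048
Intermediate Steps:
s(t, v) = v + 2*t
J(T) = 4*T**2 (J(T) = (2*T)**2 = 4*T**2)
w(P) = -2 (w(P) = -(6 + 2*(-2)) = -(6 - 4) = -1*2 = -2)
w(12)*J(-16) = -8*(-16)**2 = -8*256 = -2*1024 = -2048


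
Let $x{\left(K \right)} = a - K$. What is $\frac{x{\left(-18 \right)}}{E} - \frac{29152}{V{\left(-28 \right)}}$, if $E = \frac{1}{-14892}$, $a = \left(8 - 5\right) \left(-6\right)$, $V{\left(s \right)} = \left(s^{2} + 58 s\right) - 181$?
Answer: $\frac{29152}{1021} \approx 28.552$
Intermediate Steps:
$V{\left(s \right)} = -181 + s^{2} + 58 s$
$a = -18$ ($a = 3 \left(-6\right) = -18$)
$x{\left(K \right)} = -18 - K$
$E = - \frac{1}{14892} \approx -6.715 \cdot 10^{-5}$
$\frac{x{\left(-18 \right)}}{E} - \frac{29152}{V{\left(-28 \right)}} = \frac{-18 - -18}{- \frac{1}{14892}} - \frac{29152}{-181 + \left(-28\right)^{2} + 58 \left(-28\right)} = \left(-18 + 18\right) \left(-14892\right) - \frac{29152}{-181 + 784 - 1624} = 0 \left(-14892\right) - \frac{29152}{-1021} = 0 - - \frac{29152}{1021} = 0 + \frac{29152}{1021} = \frac{29152}{1021}$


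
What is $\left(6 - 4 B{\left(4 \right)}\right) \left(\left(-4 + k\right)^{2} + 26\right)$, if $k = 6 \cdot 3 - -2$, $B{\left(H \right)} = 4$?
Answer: $-2820$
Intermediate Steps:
$k = 20$ ($k = 18 + 2 = 20$)
$\left(6 - 4 B{\left(4 \right)}\right) \left(\left(-4 + k\right)^{2} + 26\right) = \left(6 - 4 \cdot 4\right) \left(\left(-4 + 20\right)^{2} + 26\right) = \left(6 - 16\right) \left(16^{2} + 26\right) = \left(6 - 16\right) \left(256 + 26\right) = \left(-10\right) 282 = -2820$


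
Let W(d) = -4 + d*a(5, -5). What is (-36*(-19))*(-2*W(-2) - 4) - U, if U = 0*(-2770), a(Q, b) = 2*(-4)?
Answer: -19152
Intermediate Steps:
a(Q, b) = -8
W(d) = -4 - 8*d (W(d) = -4 + d*(-8) = -4 - 8*d)
U = 0
(-36*(-19))*(-2*W(-2) - 4) - U = (-36*(-19))*(-2*(-4 - 8*(-2)) - 4) - 1*0 = 684*(-2*(-4 + 16) - 4) + 0 = 684*(-2*12 - 4) + 0 = 684*(-24 - 4) + 0 = 684*(-28) + 0 = -19152 + 0 = -19152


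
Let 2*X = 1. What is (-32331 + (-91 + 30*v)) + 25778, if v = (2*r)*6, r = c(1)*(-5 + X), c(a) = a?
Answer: -8264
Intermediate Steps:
X = ½ (X = (½)*1 = ½ ≈ 0.50000)
r = -9/2 (r = 1*(-5 + ½) = 1*(-9/2) = -9/2 ≈ -4.5000)
v = -54 (v = (2*(-9/2))*6 = -9*6 = -54)
(-32331 + (-91 + 30*v)) + 25778 = (-32331 + (-91 + 30*(-54))) + 25778 = (-32331 + (-91 - 1620)) + 25778 = (-32331 - 1711) + 25778 = -34042 + 25778 = -8264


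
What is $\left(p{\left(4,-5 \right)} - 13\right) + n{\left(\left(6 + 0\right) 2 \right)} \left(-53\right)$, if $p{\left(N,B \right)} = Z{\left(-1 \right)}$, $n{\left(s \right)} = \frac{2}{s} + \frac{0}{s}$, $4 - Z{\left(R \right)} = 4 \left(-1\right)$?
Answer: $- \frac{83}{6} \approx -13.833$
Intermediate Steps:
$Z{\left(R \right)} = 8$ ($Z{\left(R \right)} = 4 - 4 \left(-1\right) = 4 - -4 = 4 + 4 = 8$)
$n{\left(s \right)} = \frac{2}{s}$ ($n{\left(s \right)} = \frac{2}{s} + 0 = \frac{2}{s}$)
$p{\left(N,B \right)} = 8$
$\left(p{\left(4,-5 \right)} - 13\right) + n{\left(\left(6 + 0\right) 2 \right)} \left(-53\right) = \left(8 - 13\right) + \frac{2}{\left(6 + 0\right) 2} \left(-53\right) = \left(8 - 13\right) + \frac{2}{6 \cdot 2} \left(-53\right) = -5 + \frac{2}{12} \left(-53\right) = -5 + 2 \cdot \frac{1}{12} \left(-53\right) = -5 + \frac{1}{6} \left(-53\right) = -5 - \frac{53}{6} = - \frac{83}{6}$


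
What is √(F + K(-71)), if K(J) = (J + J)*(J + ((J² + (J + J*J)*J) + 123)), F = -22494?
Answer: 4*√3085115 ≈ 7025.8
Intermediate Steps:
K(J) = 2*J*(123 + J + J² + J*(J + J²)) (K(J) = (2*J)*(J + ((J² + (J + J²)*J) + 123)) = (2*J)*(J + ((J² + J*(J + J²)) + 123)) = (2*J)*(J + (123 + J² + J*(J + J²))) = (2*J)*(123 + J + J² + J*(J + J²)) = 2*J*(123 + J + J² + J*(J + J²)))
√(F + K(-71)) = √(-22494 + 2*(-71)*(123 - 71 + (-71)³ + 2*(-71)²)) = √(-22494 + 2*(-71)*(123 - 71 - 357911 + 2*5041)) = √(-22494 + 2*(-71)*(123 - 71 - 357911 + 10082)) = √(-22494 + 2*(-71)*(-347777)) = √(-22494 + 49384334) = √49361840 = 4*√3085115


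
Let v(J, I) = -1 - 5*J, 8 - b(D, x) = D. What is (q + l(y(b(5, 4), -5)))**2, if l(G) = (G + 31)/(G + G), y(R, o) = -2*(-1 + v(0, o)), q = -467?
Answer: 13697401/64 ≈ 2.1402e+5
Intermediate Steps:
b(D, x) = 8 - D
y(R, o) = 4 (y(R, o) = -2*(-1 + (-1 - 5*0)) = -2*(-1 + (-1 + 0)) = -2*(-1 - 1) = -2*(-2) = 4)
l(G) = (31 + G)/(2*G) (l(G) = (31 + G)/((2*G)) = (31 + G)*(1/(2*G)) = (31 + G)/(2*G))
(q + l(y(b(5, 4), -5)))**2 = (-467 + (1/2)*(31 + 4)/4)**2 = (-467 + (1/2)*(1/4)*35)**2 = (-467 + 35/8)**2 = (-3701/8)**2 = 13697401/64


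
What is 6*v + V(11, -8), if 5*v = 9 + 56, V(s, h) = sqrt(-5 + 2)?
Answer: 78 + I*sqrt(3) ≈ 78.0 + 1.732*I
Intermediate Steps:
V(s, h) = I*sqrt(3) (V(s, h) = sqrt(-3) = I*sqrt(3))
v = 13 (v = (9 + 56)/5 = (1/5)*65 = 13)
6*v + V(11, -8) = 6*13 + I*sqrt(3) = 78 + I*sqrt(3)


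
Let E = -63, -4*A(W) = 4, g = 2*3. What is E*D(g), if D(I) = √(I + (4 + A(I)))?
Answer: -189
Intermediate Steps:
g = 6
A(W) = -1 (A(W) = -¼*4 = -1)
D(I) = √(3 + I) (D(I) = √(I + (4 - 1)) = √(I + 3) = √(3 + I))
E*D(g) = -63*√(3 + 6) = -63*√9 = -63*3 = -189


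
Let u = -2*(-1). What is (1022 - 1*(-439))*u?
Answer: 2922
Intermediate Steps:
u = 2
(1022 - 1*(-439))*u = (1022 - 1*(-439))*2 = (1022 + 439)*2 = 1461*2 = 2922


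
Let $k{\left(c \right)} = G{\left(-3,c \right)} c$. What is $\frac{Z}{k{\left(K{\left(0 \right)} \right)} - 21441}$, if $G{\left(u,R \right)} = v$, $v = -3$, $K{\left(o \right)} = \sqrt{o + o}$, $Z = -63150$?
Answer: $\frac{21050}{7147} \approx 2.9453$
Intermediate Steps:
$K{\left(o \right)} = \sqrt{2} \sqrt{o}$ ($K{\left(o \right)} = \sqrt{2 o} = \sqrt{2} \sqrt{o}$)
$G{\left(u,R \right)} = -3$
$k{\left(c \right)} = - 3 c$
$\frac{Z}{k{\left(K{\left(0 \right)} \right)} - 21441} = - \frac{63150}{- 3 \sqrt{2} \sqrt{0} - 21441} = - \frac{63150}{- 3 \sqrt{2} \cdot 0 - 21441} = - \frac{63150}{\left(-3\right) 0 - 21441} = - \frac{63150}{0 - 21441} = - \frac{63150}{-21441} = \left(-63150\right) \left(- \frac{1}{21441}\right) = \frac{21050}{7147}$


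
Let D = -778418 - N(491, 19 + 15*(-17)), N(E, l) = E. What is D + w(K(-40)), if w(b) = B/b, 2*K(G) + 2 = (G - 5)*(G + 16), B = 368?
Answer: -419831583/539 ≈ -7.7891e+5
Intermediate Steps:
K(G) = -1 + (-5 + G)*(16 + G)/2 (K(G) = -1 + ((G - 5)*(G + 16))/2 = -1 + ((-5 + G)*(16 + G))/2 = -1 + (-5 + G)*(16 + G)/2)
w(b) = 368/b
D = -778909 (D = -778418 - 1*491 = -778418 - 491 = -778909)
D + w(K(-40)) = -778909 + 368/(-41 + (1/2)*(-40)**2 + (11/2)*(-40)) = -778909 + 368/(-41 + (1/2)*1600 - 220) = -778909 + 368/(-41 + 800 - 220) = -778909 + 368/539 = -419831583/539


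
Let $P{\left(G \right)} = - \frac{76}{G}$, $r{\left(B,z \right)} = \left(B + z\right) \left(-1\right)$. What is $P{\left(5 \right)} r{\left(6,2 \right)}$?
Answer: $\frac{608}{5} \approx 121.6$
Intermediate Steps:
$r{\left(B,z \right)} = - B - z$
$P{\left(5 \right)} r{\left(6,2 \right)} = - \frac{76}{5} \left(\left(-1\right) 6 - 2\right) = \left(-76\right) \frac{1}{5} \left(-6 - 2\right) = \left(- \frac{76}{5}\right) \left(-8\right) = \frac{608}{5}$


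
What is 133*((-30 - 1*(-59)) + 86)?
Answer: 15295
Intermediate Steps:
133*((-30 - 1*(-59)) + 86) = 133*((-30 + 59) + 86) = 133*(29 + 86) = 133*115 = 15295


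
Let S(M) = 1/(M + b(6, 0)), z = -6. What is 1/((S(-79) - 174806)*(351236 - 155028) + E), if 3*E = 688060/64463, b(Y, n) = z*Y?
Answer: -22239735/762785933617915292 ≈ -2.9156e-11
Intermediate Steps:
b(Y, n) = -6*Y
S(M) = 1/(-36 + M) (S(M) = 1/(M - 6*6) = 1/(M - 36) = 1/(-36 + M))
E = 688060/193389 (E = (688060/64463)/3 = (688060*(1/64463))/3 = (1/3)*(688060/64463) = 688060/193389 ≈ 3.5579)
1/((S(-79) - 174806)*(351236 - 155028) + E) = 1/((1/(-36 - 79) - 174806)*(351236 - 155028) + 688060/193389) = 1/((1/(-115) - 174806)*196208 + 688060/193389) = 1/((-1/115 - 174806)*196208 + 688060/193389) = 1/(-20102691/115*196208 + 688060/193389) = 1/(-3944308795728/115 + 688060/193389) = 1/(-762785933617915292/22239735) = -22239735/762785933617915292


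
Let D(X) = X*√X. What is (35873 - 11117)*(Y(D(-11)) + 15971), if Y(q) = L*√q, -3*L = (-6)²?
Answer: 395378076 - 297072*11^(¾)*√(-I) ≈ 3.9411e+8 + 1.2688e+6*I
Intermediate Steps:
D(X) = X^(3/2)
L = -12 (L = -⅓*(-6)² = -⅓*36 = -12)
Y(q) = -12*√q
(35873 - 11117)*(Y(D(-11)) + 15971) = (35873 - 11117)*(-12*(-(-11)^(¾)) + 15971) = 24756*(-12*11^(¾)*√(-I) + 15971) = 24756*(15971 - 12*11^(¾)*√(-I)) = 395378076 - 297072*11^(¾)*√(-I)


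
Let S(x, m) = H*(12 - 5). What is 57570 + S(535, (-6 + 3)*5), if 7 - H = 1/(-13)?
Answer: 749054/13 ≈ 57620.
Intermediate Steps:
H = 92/13 (H = 7 - 1/(-13) = 7 - 1*(-1/13) = 7 + 1/13 = 92/13 ≈ 7.0769)
S(x, m) = 644/13 (S(x, m) = 92*(12 - 5)/13 = (92/13)*7 = 644/13)
57570 + S(535, (-6 + 3)*5) = 57570 + 644/13 = 749054/13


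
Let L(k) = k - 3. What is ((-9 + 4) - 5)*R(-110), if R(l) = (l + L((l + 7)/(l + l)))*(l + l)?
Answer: -247570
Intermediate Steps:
L(k) = -3 + k
R(l) = 2*l*(-3 + l + (7 + l)/(2*l)) (R(l) = (l + (-3 + (l + 7)/(l + l)))*(l + l) = (l + (-3 + (7 + l)/((2*l))))*(2*l) = (l + (-3 + (7 + l)*(1/(2*l))))*(2*l) = (l + (-3 + (7 + l)/(2*l)))*(2*l) = (-3 + l + (7 + l)/(2*l))*(2*l) = 2*l*(-3 + l + (7 + l)/(2*l)))
((-9 + 4) - 5)*R(-110) = ((-9 + 4) - 5)*(7 - 110 + 2*(-110)*(-3 - 110)) = (-5 - 5)*(7 - 110 + 2*(-110)*(-113)) = -10*(7 - 110 + 24860) = -10*24757 = -247570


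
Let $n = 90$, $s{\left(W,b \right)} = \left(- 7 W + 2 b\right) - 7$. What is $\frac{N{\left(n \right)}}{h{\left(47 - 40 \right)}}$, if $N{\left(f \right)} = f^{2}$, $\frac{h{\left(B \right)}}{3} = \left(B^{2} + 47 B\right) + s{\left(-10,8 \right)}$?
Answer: $\frac{2700}{457} \approx 5.9081$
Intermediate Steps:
$s{\left(W,b \right)} = -7 - 7 W + 2 b$
$h{\left(B \right)} = 237 + 3 B^{2} + 141 B$ ($h{\left(B \right)} = 3 \left(\left(B^{2} + 47 B\right) - -79\right) = 3 \left(\left(B^{2} + 47 B\right) + \left(-7 + 70 + 16\right)\right) = 3 \left(\left(B^{2} + 47 B\right) + 79\right) = 3 \left(79 + B^{2} + 47 B\right) = 237 + 3 B^{2} + 141 B$)
$\frac{N{\left(n \right)}}{h{\left(47 - 40 \right)}} = \frac{90^{2}}{237 + 3 \left(47 - 40\right)^{2} + 141 \left(47 - 40\right)} = \frac{8100}{237 + 3 \left(47 - 40\right)^{2} + 141 \left(47 - 40\right)} = \frac{8100}{237 + 3 \cdot 7^{2} + 141 \cdot 7} = \frac{8100}{237 + 3 \cdot 49 + 987} = \frac{8100}{237 + 147 + 987} = \frac{8100}{1371} = 8100 \cdot \frac{1}{1371} = \frac{2700}{457}$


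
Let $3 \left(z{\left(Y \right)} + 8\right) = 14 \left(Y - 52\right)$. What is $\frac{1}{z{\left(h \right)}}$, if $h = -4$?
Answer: $- \frac{3}{808} \approx -0.0037129$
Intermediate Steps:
$z{\left(Y \right)} = - \frac{752}{3} + \frac{14 Y}{3}$ ($z{\left(Y \right)} = -8 + \frac{14 \left(Y - 52\right)}{3} = -8 + \frac{14 \left(-52 + Y\right)}{3} = -8 + \frac{-728 + 14 Y}{3} = -8 + \left(- \frac{728}{3} + \frac{14 Y}{3}\right) = - \frac{752}{3} + \frac{14 Y}{3}$)
$\frac{1}{z{\left(h \right)}} = \frac{1}{- \frac{752}{3} + \frac{14}{3} \left(-4\right)} = \frac{1}{- \frac{752}{3} - \frac{56}{3}} = \frac{1}{- \frac{808}{3}} = - \frac{3}{808}$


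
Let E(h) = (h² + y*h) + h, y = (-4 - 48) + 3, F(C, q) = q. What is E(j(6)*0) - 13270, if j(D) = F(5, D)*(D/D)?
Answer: -13270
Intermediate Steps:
y = -49 (y = -52 + 3 = -49)
j(D) = D (j(D) = D*(D/D) = D*1 = D)
E(h) = h² - 48*h (E(h) = (h² - 49*h) + h = h² - 48*h)
E(j(6)*0) - 13270 = (6*0)*(-48 + 6*0) - 13270 = 0*(-48 + 0) - 13270 = 0*(-48) - 13270 = 0 - 13270 = -13270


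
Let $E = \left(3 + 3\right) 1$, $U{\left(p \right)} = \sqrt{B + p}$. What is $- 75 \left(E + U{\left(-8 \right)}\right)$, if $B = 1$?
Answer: $-450 - 75 i \sqrt{7} \approx -450.0 - 198.43 i$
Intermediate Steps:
$U{\left(p \right)} = \sqrt{1 + p}$
$E = 6$ ($E = 6 \cdot 1 = 6$)
$- 75 \left(E + U{\left(-8 \right)}\right) = - 75 \left(6 + \sqrt{1 - 8}\right) = - 75 \left(6 + \sqrt{-7}\right) = - 75 \left(6 + i \sqrt{7}\right) = -450 - 75 i \sqrt{7}$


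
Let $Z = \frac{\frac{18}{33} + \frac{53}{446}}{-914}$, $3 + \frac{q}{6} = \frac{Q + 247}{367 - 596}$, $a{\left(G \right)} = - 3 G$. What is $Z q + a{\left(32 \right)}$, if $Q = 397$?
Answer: $- \frac{4479639831}{46675238} \approx -95.975$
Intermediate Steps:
$q = - \frac{7986}{229}$ ($q = -18 + 6 \frac{397 + 247}{367 - 596} = -18 + 6 \frac{644}{-229} = -18 + 6 \cdot 644 \left(- \frac{1}{229}\right) = -18 + 6 \left(- \frac{644}{229}\right) = -18 - \frac{3864}{229} = - \frac{7986}{229} \approx -34.873$)
$Z = - \frac{3259}{4484084}$ ($Z = \left(18 \cdot \frac{1}{33} + 53 \cdot \frac{1}{446}\right) \left(- \frac{1}{914}\right) = \left(\frac{6}{11} + \frac{53}{446}\right) \left(- \frac{1}{914}\right) = \frac{3259}{4906} \left(- \frac{1}{914}\right) = - \frac{3259}{4484084} \approx -0.00072679$)
$Z q + a{\left(32 \right)} = \left(- \frac{3259}{4484084}\right) \left(- \frac{7986}{229}\right) - 96 = \frac{1183017}{46675238} - 96 = - \frac{4479639831}{46675238}$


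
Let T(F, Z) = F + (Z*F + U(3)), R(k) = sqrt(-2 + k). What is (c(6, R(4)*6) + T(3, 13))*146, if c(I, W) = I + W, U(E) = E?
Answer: 7446 + 876*sqrt(2) ≈ 8684.8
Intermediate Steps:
T(F, Z) = 3 + F + F*Z (T(F, Z) = F + (Z*F + 3) = F + (F*Z + 3) = F + (3 + F*Z) = 3 + F + F*Z)
(c(6, R(4)*6) + T(3, 13))*146 = ((6 + sqrt(-2 + 4)*6) + (3 + 3 + 3*13))*146 = ((6 + sqrt(2)*6) + (3 + 3 + 39))*146 = ((6 + 6*sqrt(2)) + 45)*146 = (51 + 6*sqrt(2))*146 = 7446 + 876*sqrt(2)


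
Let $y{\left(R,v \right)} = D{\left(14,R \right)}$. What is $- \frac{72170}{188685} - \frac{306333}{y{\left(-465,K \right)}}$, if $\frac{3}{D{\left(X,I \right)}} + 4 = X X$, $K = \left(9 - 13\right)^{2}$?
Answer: $- \frac{105692239054}{5391} \approx -1.9605 \cdot 10^{7}$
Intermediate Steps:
$K = 16$ ($K = \left(-4\right)^{2} = 16$)
$D{\left(X,I \right)} = \frac{3}{-4 + X^{2}}$ ($D{\left(X,I \right)} = \frac{3}{-4 + X X} = \frac{3}{-4 + X^{2}}$)
$y{\left(R,v \right)} = \frac{1}{64}$ ($y{\left(R,v \right)} = \frac{3}{-4 + 14^{2}} = \frac{3}{-4 + 196} = \frac{3}{192} = 3 \cdot \frac{1}{192} = \frac{1}{64}$)
$- \frac{72170}{188685} - \frac{306333}{y{\left(-465,K \right)}} = - \frac{72170}{188685} - 306333 \frac{1}{\frac{1}{64}} = \left(-72170\right) \frac{1}{188685} - 19605312 = - \frac{2062}{5391} - 19605312 = - \frac{105692239054}{5391}$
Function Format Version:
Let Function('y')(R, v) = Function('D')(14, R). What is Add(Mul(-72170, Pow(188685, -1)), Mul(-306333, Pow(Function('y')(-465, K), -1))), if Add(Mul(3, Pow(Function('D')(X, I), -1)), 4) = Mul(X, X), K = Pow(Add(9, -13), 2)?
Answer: Rational(-105692239054, 5391) ≈ -1.9605e+7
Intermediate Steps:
K = 16 (K = Pow(-4, 2) = 16)
Function('D')(X, I) = Mul(3, Pow(Add(-4, Pow(X, 2)), -1)) (Function('D')(X, I) = Mul(3, Pow(Add(-4, Mul(X, X)), -1)) = Mul(3, Pow(Add(-4, Pow(X, 2)), -1)))
Function('y')(R, v) = Rational(1, 64) (Function('y')(R, v) = Mul(3, Pow(Add(-4, Pow(14, 2)), -1)) = Mul(3, Pow(Add(-4, 196), -1)) = Mul(3, Pow(192, -1)) = Mul(3, Rational(1, 192)) = Rational(1, 64))
Add(Mul(-72170, Pow(188685, -1)), Mul(-306333, Pow(Function('y')(-465, K), -1))) = Add(Mul(-72170, Pow(188685, -1)), Mul(-306333, Pow(Rational(1, 64), -1))) = Add(Mul(-72170, Rational(1, 188685)), Mul(-306333, 64)) = Add(Rational(-2062, 5391), -19605312) = Rational(-105692239054, 5391)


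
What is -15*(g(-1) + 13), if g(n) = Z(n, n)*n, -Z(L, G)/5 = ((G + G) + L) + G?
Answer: 105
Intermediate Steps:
Z(L, G) = -15*G - 5*L (Z(L, G) = -5*(((G + G) + L) + G) = -5*((2*G + L) + G) = -5*((L + 2*G) + G) = -5*(L + 3*G) = -15*G - 5*L)
g(n) = -20*n**2 (g(n) = (-15*n - 5*n)*n = (-20*n)*n = -20*n**2)
-15*(g(-1) + 13) = -15*(-20*(-1)**2 + 13) = -15*(-20*1 + 13) = -15*(-20 + 13) = -15*(-7) = 105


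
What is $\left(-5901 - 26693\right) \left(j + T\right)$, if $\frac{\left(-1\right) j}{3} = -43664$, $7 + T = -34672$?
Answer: $-3139225922$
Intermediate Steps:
$T = -34679$ ($T = -7 - 34672 = -34679$)
$j = 130992$ ($j = \left(-3\right) \left(-43664\right) = 130992$)
$\left(-5901 - 26693\right) \left(j + T\right) = \left(-5901 - 26693\right) \left(130992 - 34679\right) = \left(-32594\right) 96313 = -3139225922$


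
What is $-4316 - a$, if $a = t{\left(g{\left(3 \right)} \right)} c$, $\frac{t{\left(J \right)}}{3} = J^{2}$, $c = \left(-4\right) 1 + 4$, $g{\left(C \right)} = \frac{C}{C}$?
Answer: $-4316$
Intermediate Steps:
$g{\left(C \right)} = 1$
$c = 0$ ($c = -4 + 4 = 0$)
$t{\left(J \right)} = 3 J^{2}$
$a = 0$ ($a = 3 \cdot 1^{2} \cdot 0 = 3 \cdot 1 \cdot 0 = 3 \cdot 0 = 0$)
$-4316 - a = -4316 - 0 = -4316 + 0 = -4316$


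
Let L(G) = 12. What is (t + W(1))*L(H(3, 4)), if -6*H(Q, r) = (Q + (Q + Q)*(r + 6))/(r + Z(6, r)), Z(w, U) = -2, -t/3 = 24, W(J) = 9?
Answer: -756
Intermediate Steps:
t = -72 (t = -3*24 = -72)
H(Q, r) = -(Q + 2*Q*(6 + r))/(6*(-2 + r)) (H(Q, r) = -(Q + (Q + Q)*(r + 6))/(6*(r - 2)) = -(Q + (2*Q)*(6 + r))/(6*(-2 + r)) = -(Q + 2*Q*(6 + r))/(6*(-2 + r)))
(t + W(1))*L(H(3, 4)) = (-72 + 9)*12 = -63*12 = -756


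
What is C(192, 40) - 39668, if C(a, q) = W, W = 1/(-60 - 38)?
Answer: -3887465/98 ≈ -39668.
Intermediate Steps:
W = -1/98 (W = 1/(-98) = -1/98 ≈ -0.010204)
C(a, q) = -1/98
C(192, 40) - 39668 = -1/98 - 39668 = -3887465/98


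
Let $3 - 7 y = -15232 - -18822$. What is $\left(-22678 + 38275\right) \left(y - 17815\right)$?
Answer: $- \frac{2000970324}{7} \approx -2.8585 \cdot 10^{8}$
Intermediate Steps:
$y = - \frac{3587}{7}$ ($y = \frac{3}{7} - \frac{-15232 - -18822}{7} = \frac{3}{7} - \frac{-15232 + 18822}{7} = \frac{3}{7} - \frac{3590}{7} = - \frac{3587}{7} \approx -512.43$)
$\left(-22678 + 38275\right) \left(y - 17815\right) = \left(-22678 + 38275\right) \left(- \frac{3587}{7} - 17815\right) = 15597 \left(- \frac{128292}{7}\right) = - \frac{2000970324}{7}$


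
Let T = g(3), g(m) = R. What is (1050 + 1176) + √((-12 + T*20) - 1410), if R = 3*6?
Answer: 2226 + 3*I*√118 ≈ 2226.0 + 32.588*I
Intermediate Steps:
R = 18
g(m) = 18
T = 18
(1050 + 1176) + √((-12 + T*20) - 1410) = (1050 + 1176) + √((-12 + 18*20) - 1410) = 2226 + √((-12 + 360) - 1410) = 2226 + √(348 - 1410) = 2226 + √(-1062) = 2226 + 3*I*√118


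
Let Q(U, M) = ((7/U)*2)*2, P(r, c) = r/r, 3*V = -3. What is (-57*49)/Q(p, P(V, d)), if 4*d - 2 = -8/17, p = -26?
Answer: 5187/2 ≈ 2593.5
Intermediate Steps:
V = -1 (V = (⅓)*(-3) = -1)
d = 13/34 (d = ½ + (-8/17)/4 = ½ + (-8*1/17)/4 = ½ + (¼)*(-8/17) = ½ - 2/17 = 13/34 ≈ 0.38235)
P(r, c) = 1
Q(U, M) = 28/U (Q(U, M) = (14/U)*2 = 28/U)
(-57*49)/Q(p, P(V, d)) = (-57*49)/((28/(-26))) = -2793/(28*(-1/26)) = -2793/(-14/13) = -2793*(-13/14) = 5187/2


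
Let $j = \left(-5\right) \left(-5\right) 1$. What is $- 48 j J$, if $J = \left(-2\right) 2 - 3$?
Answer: $8400$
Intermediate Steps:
$j = 25$ ($j = 25 \cdot 1 = 25$)
$J = -7$ ($J = -4 - 3 = -7$)
$- 48 j J = \left(-48\right) 25 \left(-7\right) = \left(-1200\right) \left(-7\right) = 8400$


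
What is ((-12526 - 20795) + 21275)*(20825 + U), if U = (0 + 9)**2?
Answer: -251833676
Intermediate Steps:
U = 81 (U = 9**2 = 81)
((-12526 - 20795) + 21275)*(20825 + U) = ((-12526 - 20795) + 21275)*(20825 + 81) = (-33321 + 21275)*20906 = -12046*20906 = -251833676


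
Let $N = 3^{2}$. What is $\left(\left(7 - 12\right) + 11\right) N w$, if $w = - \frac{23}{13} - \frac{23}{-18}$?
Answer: $- \frac{345}{13} \approx -26.538$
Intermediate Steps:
$N = 9$
$w = - \frac{115}{234}$ ($w = \left(-23\right) \frac{1}{13} - - \frac{23}{18} = - \frac{23}{13} + \frac{23}{18} = - \frac{115}{234} \approx -0.49145$)
$\left(\left(7 - 12\right) + 11\right) N w = \left(\left(7 - 12\right) + 11\right) 9 \left(- \frac{115}{234}\right) = \left(-5 + 11\right) 9 \left(- \frac{115}{234}\right) = 6 \cdot 9 \left(- \frac{115}{234}\right) = 54 \left(- \frac{115}{234}\right) = - \frac{345}{13}$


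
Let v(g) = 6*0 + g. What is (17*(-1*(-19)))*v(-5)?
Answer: -1615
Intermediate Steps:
v(g) = g (v(g) = 0 + g = g)
(17*(-1*(-19)))*v(-5) = (17*(-1*(-19)))*(-5) = (17*19)*(-5) = 323*(-5) = -1615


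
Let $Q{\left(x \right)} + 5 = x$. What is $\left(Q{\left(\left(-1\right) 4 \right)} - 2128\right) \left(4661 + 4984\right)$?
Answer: $-20611365$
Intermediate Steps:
$Q{\left(x \right)} = -5 + x$
$\left(Q{\left(\left(-1\right) 4 \right)} - 2128\right) \left(4661 + 4984\right) = \left(\left(-5 - 4\right) - 2128\right) \left(4661 + 4984\right) = \left(\left(-5 - 4\right) - 2128\right) 9645 = \left(-9 - 2128\right) 9645 = \left(-2137\right) 9645 = -20611365$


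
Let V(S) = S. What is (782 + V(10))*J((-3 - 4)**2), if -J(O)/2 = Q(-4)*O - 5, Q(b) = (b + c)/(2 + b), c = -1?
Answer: -186120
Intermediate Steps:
Q(b) = (-1 + b)/(2 + b) (Q(b) = (b - 1)/(2 + b) = (-1 + b)/(2 + b))
J(O) = 10 - 5*O (J(O) = -2*(((-1 - 4)/(2 - 4))*O - 5) = -2*((-5/(-2))*O - 5) = -2*((-1/2*(-5))*O - 5) = -2*(5*O/2 - 5) = -2*(-5 + 5*O/2) = 10 - 5*O)
(782 + V(10))*J((-3 - 4)**2) = (782 + 10)*(10 - 5*(-3 - 4)**2) = 792*(10 - 5*(-7)**2) = 792*(10 - 5*49) = 792*(10 - 245) = 792*(-235) = -186120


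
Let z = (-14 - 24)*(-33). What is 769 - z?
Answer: -485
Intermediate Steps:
z = 1254 (z = -38*(-33) = 1254)
769 - z = 769 - 1*1254 = 769 - 1254 = -485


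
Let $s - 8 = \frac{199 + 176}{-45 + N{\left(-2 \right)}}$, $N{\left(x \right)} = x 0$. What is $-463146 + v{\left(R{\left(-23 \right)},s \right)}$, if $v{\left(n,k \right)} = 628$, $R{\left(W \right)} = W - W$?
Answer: $-462518$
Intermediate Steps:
$R{\left(W \right)} = 0$
$N{\left(x \right)} = 0$
$s = - \frac{1}{3}$ ($s = 8 + \frac{199 + 176}{-45 + 0} = 8 + \frac{375}{-45} = 8 + 375 \left(- \frac{1}{45}\right) = 8 - \frac{25}{3} = - \frac{1}{3} \approx -0.33333$)
$-463146 + v{\left(R{\left(-23 \right)},s \right)} = -463146 + 628 = -462518$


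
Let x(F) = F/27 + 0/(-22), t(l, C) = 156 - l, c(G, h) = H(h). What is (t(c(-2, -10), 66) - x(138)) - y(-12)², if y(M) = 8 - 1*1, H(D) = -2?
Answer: 935/9 ≈ 103.89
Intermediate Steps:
c(G, h) = -2
x(F) = F/27 (x(F) = F*(1/27) + 0*(-1/22) = F/27 + 0 = F/27)
y(M) = 7 (y(M) = 8 - 1 = 7)
(t(c(-2, -10), 66) - x(138)) - y(-12)² = ((156 - 1*(-2)) - 138/27) - 1*7² = ((156 + 2) - 1*46/9) - 1*49 = (158 - 46/9) - 49 = 1376/9 - 49 = 935/9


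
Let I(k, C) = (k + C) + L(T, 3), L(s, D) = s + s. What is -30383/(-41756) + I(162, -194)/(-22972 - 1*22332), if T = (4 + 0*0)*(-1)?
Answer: 172267709/236464228 ≈ 0.72851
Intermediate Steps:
T = -4 (T = (4 + 0)*(-1) = 4*(-1) = -4)
L(s, D) = 2*s
I(k, C) = -8 + C + k (I(k, C) = (k + C) + 2*(-4) = (C + k) - 8 = -8 + C + k)
-30383/(-41756) + I(162, -194)/(-22972 - 1*22332) = -30383/(-41756) + (-8 - 194 + 162)/(-22972 - 1*22332) = -30383*(-1/41756) - 40/(-22972 - 22332) = 30383/41756 - 40/(-45304) = 30383/41756 - 40*(-1/45304) = 30383/41756 + 5/5663 = 172267709/236464228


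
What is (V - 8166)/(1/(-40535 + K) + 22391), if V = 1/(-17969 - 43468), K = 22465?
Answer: -1295088627430/3551105722179 ≈ -0.36470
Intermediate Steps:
V = -1/61437 (V = 1/(-61437) = -1/61437 ≈ -1.6277e-5)
(V - 8166)/(1/(-40535 + K) + 22391) = (-1/61437 - 8166)/(1/(-40535 + 22465) + 22391) = -501694543/(61437*(1/(-18070) + 22391)) = -501694543/(61437*(-1/18070 + 22391)) = -501694543/(61437*404605369/18070) = -501694543/61437*18070/404605369 = -1295088627430/3551105722179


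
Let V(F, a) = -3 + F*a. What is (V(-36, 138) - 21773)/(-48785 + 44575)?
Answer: 13372/2105 ≈ 6.3525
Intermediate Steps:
(V(-36, 138) - 21773)/(-48785 + 44575) = ((-3 - 36*138) - 21773)/(-48785 + 44575) = ((-3 - 4968) - 21773)/(-4210) = (-4971 - 21773)*(-1/4210) = -26744*(-1/4210) = 13372/2105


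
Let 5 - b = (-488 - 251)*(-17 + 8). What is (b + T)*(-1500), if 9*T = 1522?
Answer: 29146000/3 ≈ 9.7153e+6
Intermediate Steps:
T = 1522/9 (T = (⅑)*1522 = 1522/9 ≈ 169.11)
b = -6646 (b = 5 - (-488 - 251)*(-17 + 8) = 5 - (-739)*(-9) = 5 - 1*6651 = 5 - 6651 = -6646)
(b + T)*(-1500) = (-6646 + 1522/9)*(-1500) = -58292/9*(-1500) = 29146000/3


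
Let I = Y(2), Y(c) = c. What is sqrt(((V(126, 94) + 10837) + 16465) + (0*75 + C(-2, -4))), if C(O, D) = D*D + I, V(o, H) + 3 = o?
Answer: sqrt(27443) ≈ 165.66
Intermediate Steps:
V(o, H) = -3 + o
I = 2
C(O, D) = 2 + D**2 (C(O, D) = D*D + 2 = D**2 + 2 = 2 + D**2)
sqrt(((V(126, 94) + 10837) + 16465) + (0*75 + C(-2, -4))) = sqrt((((-3 + 126) + 10837) + 16465) + (0*75 + (2 + (-4)**2))) = sqrt(((123 + 10837) + 16465) + (0 + (2 + 16))) = sqrt((10960 + 16465) + (0 + 18)) = sqrt(27425 + 18) = sqrt(27443)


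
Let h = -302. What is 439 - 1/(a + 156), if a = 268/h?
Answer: 10282107/23422 ≈ 438.99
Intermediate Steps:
a = -134/151 (a = 268/(-302) = 268*(-1/302) = -134/151 ≈ -0.88742)
439 - 1/(a + 156) = 439 - 1/(-134/151 + 156) = 439 - 1/23422/151 = 439 - 1*151/23422 = 439 - 151/23422 = 10282107/23422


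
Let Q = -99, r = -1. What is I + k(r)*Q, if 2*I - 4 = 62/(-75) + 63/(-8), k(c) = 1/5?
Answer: -26581/1200 ≈ -22.151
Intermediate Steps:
k(c) = ⅕
I = -2821/1200 (I = 2 + (62/(-75) + 63/(-8))/2 = 2 + (62*(-1/75) + 63*(-⅛))/2 = 2 + (-62/75 - 63/8)/2 = 2 + (½)*(-5221/600) = 2 - 5221/1200 = -2821/1200 ≈ -2.3508)
I + k(r)*Q = -2821/1200 + (⅕)*(-99) = -2821/1200 - 99/5 = -26581/1200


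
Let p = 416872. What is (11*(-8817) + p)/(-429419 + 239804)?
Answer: -63977/37923 ≈ -1.6870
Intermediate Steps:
(11*(-8817) + p)/(-429419 + 239804) = (11*(-8817) + 416872)/(-429419 + 239804) = (-96987 + 416872)/(-189615) = 319885*(-1/189615) = -63977/37923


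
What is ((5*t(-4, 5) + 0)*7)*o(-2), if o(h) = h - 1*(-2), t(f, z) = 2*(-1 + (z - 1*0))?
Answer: 0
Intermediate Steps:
t(f, z) = -2 + 2*z (t(f, z) = 2*(-1 + (z + 0)) = 2*(-1 + z) = -2 + 2*z)
o(h) = 2 + h (o(h) = h + 2 = 2 + h)
((5*t(-4, 5) + 0)*7)*o(-2) = ((5*(-2 + 2*5) + 0)*7)*(2 - 2) = ((5*(-2 + 10) + 0)*7)*0 = ((5*8 + 0)*7)*0 = ((40 + 0)*7)*0 = (40*7)*0 = 280*0 = 0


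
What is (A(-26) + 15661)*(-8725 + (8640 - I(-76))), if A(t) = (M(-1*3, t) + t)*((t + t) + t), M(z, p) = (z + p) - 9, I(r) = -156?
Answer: 1466363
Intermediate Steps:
M(z, p) = -9 + p + z (M(z, p) = (p + z) - 9 = -9 + p + z)
A(t) = 3*t*(-12 + 2*t) (A(t) = ((-9 + t - 1*3) + t)*((t + t) + t) = ((-9 + t - 3) + t)*(2*t + t) = ((-12 + t) + t)*(3*t) = (-12 + 2*t)*(3*t) = 3*t*(-12 + 2*t))
(A(-26) + 15661)*(-8725 + (8640 - I(-76))) = (6*(-26)*(-6 - 26) + 15661)*(-8725 + (8640 - 1*(-156))) = (6*(-26)*(-32) + 15661)*(-8725 + (8640 + 156)) = (4992 + 15661)*(-8725 + 8796) = 20653*71 = 1466363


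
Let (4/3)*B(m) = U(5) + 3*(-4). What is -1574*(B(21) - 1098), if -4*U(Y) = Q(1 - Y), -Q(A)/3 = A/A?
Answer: 13932261/8 ≈ 1.7415e+6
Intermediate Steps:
Q(A) = -3 (Q(A) = -3*A/A = -3*1 = -3)
U(Y) = ¾ (U(Y) = -¼*(-3) = ¾)
B(m) = -135/16 (B(m) = 3*(¾ + 3*(-4))/4 = 3*(¾ - 12)/4 = (¾)*(-45/4) = -135/16)
-1574*(B(21) - 1098) = -1574*(-135/16 - 1098) = -1574*(-17703/16) = 13932261/8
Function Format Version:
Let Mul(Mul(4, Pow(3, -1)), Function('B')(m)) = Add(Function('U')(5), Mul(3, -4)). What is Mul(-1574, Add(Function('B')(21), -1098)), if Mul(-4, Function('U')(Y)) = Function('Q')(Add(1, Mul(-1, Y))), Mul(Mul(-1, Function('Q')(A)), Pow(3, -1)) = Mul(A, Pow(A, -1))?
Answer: Rational(13932261, 8) ≈ 1.7415e+6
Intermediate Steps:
Function('Q')(A) = -3 (Function('Q')(A) = Mul(-3, Mul(A, Pow(A, -1))) = Mul(-3, 1) = -3)
Function('U')(Y) = Rational(3, 4) (Function('U')(Y) = Mul(Rational(-1, 4), -3) = Rational(3, 4))
Function('B')(m) = Rational(-135, 16) (Function('B')(m) = Mul(Rational(3, 4), Add(Rational(3, 4), Mul(3, -4))) = Mul(Rational(3, 4), Add(Rational(3, 4), -12)) = Mul(Rational(3, 4), Rational(-45, 4)) = Rational(-135, 16))
Mul(-1574, Add(Function('B')(21), -1098)) = Mul(-1574, Add(Rational(-135, 16), -1098)) = Mul(-1574, Rational(-17703, 16)) = Rational(13932261, 8)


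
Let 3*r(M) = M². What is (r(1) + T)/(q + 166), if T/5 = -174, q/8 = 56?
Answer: -2609/1842 ≈ -1.4164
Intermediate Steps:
q = 448 (q = 8*56 = 448)
T = -870 (T = 5*(-174) = -870)
r(M) = M²/3
(r(1) + T)/(q + 166) = ((⅓)*1² - 870)/(448 + 166) = ((⅓)*1 - 870)/614 = (⅓ - 870)*(1/614) = -2609/3*1/614 = -2609/1842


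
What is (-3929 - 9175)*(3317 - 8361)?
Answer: 66096576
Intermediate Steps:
(-3929 - 9175)*(3317 - 8361) = -13104*(-5044) = 66096576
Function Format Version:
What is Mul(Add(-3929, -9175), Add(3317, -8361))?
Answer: 66096576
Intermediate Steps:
Mul(Add(-3929, -9175), Add(3317, -8361)) = Mul(-13104, -5044) = 66096576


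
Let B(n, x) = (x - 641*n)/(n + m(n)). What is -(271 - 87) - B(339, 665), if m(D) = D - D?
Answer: 154258/339 ≈ 455.04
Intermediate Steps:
m(D) = 0
B(n, x) = (x - 641*n)/n (B(n, x) = (x - 641*n)/(n + 0) = (x - 641*n)/n)
-(271 - 87) - B(339, 665) = -(271 - 87) - (-641 + 665/339) = -1*184 - (-641 + 665*(1/339)) = -184 - (-641 + 665/339) = -184 - 1*(-216634/339) = -184 + 216634/339 = 154258/339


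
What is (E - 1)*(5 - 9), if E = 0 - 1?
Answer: 8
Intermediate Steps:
E = -1
(E - 1)*(5 - 9) = (-1 - 1)*(5 - 9) = -2*(-4) = 8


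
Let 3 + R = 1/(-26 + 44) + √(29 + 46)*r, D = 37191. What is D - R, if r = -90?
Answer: 669491/18 + 450*√3 ≈ 37973.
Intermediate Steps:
R = -53/18 - 450*√3 (R = -3 + (1/(-26 + 44) + √(29 + 46)*(-90)) = -3 + (1/18 + √75*(-90)) = -3 + (1/18 + (5*√3)*(-90)) = -3 + (1/18 - 450*√3) = -53/18 - 450*√3 ≈ -782.37)
D - R = 37191 - (-53/18 - 450*√3) = 37191 + (53/18 + 450*√3) = 669491/18 + 450*√3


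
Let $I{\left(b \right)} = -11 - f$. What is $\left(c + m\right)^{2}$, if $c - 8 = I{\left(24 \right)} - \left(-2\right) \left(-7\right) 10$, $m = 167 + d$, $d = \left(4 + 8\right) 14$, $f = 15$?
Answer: $31329$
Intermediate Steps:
$d = 168$ ($d = 12 \cdot 14 = 168$)
$I{\left(b \right)} = -26$ ($I{\left(b \right)} = -11 - 15 = -26$)
$m = 335$ ($m = 167 + 168 = 335$)
$c = -158$ ($c = 8 - \left(26 + \left(-2\right) \left(-7\right) 10\right) = 8 - \left(26 + 14 \cdot 10\right) = 8 - 166 = -158$)
$\left(c + m\right)^{2} = \left(-158 + 335\right)^{2} = 177^{2} = 31329$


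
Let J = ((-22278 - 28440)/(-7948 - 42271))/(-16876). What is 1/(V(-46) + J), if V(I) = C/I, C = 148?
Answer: -9746202206/31357929485 ≈ -0.31080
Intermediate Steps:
V(I) = 148/I
J = -25359/423747922 (J = -50718/(-50219)*(-1/16876) = -50718*(-1/50219)*(-1/16876) = (50718/50219)*(-1/16876) = -25359/423747922 ≈ -5.9845e-5)
1/(V(-46) + J) = 1/(148/(-46) - 25359/423747922) = 1/(148*(-1/46) - 25359/423747922) = 1/(-74/23 - 25359/423747922) = 1/(-31357929485/9746202206) = -9746202206/31357929485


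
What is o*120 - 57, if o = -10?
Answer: -1257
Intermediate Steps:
o*120 - 57 = -10*120 - 57 = -1200 - 57 = -1257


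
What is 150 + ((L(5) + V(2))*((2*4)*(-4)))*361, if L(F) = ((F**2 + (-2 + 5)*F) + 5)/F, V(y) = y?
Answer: -126922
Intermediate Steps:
L(F) = (5 + F**2 + 3*F)/F (L(F) = ((F**2 + 3*F) + 5)/F = (5 + F**2 + 3*F)/F)
150 + ((L(5) + V(2))*((2*4)*(-4)))*361 = 150 + (((3 + 5 + 5/5) + 2)*((2*4)*(-4)))*361 = 150 + (((3 + 5 + 5*(1/5)) + 2)*(8*(-4)))*361 = 150 + (((3 + 5 + 1) + 2)*(-32))*361 = 150 + ((9 + 2)*(-32))*361 = 150 + (11*(-32))*361 = 150 - 352*361 = 150 - 127072 = -126922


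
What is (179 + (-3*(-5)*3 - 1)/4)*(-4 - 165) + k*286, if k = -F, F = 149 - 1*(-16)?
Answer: -79300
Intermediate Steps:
F = 165 (F = 149 + 16 = 165)
k = -165 (k = -1*165 = -165)
(179 + (-3*(-5)*3 - 1)/4)*(-4 - 165) + k*286 = (179 + (-3*(-5)*3 - 1)/4)*(-4 - 165) - 165*286 = (179 + (15*3 - 1)*(¼))*(-169) - 47190 = (179 + (45 - 1)*(¼))*(-169) - 47190 = (179 + 44*(¼))*(-169) - 47190 = (179 + 11)*(-169) - 47190 = 190*(-169) - 47190 = -32110 - 47190 = -79300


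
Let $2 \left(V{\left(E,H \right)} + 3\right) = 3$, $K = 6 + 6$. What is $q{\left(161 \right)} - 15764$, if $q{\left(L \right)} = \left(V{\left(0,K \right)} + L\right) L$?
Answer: $\frac{19831}{2} \approx 9915.5$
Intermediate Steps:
$K = 12$
$V{\left(E,H \right)} = - \frac{3}{2}$ ($V{\left(E,H \right)} = -3 + \frac{1}{2} \cdot 3 = -3 + \frac{3}{2} = - \frac{3}{2}$)
$q{\left(L \right)} = L \left(- \frac{3}{2} + L\right)$ ($q{\left(L \right)} = \left(- \frac{3}{2} + L\right) L = L \left(- \frac{3}{2} + L\right)$)
$q{\left(161 \right)} - 15764 = \frac{1}{2} \cdot 161 \left(-3 + 2 \cdot 161\right) - 15764 = \frac{1}{2} \cdot 161 \left(-3 + 322\right) - 15764 = \frac{1}{2} \cdot 161 \cdot 319 - 15764 = \frac{51359}{2} - 15764 = \frac{19831}{2}$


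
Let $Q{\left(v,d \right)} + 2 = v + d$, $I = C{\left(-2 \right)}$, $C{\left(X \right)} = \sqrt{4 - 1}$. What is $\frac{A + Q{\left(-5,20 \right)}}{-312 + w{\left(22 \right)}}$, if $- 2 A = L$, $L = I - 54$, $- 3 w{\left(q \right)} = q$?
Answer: $- \frac{60}{479} + \frac{3 \sqrt{3}}{1916} \approx -0.12255$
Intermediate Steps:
$C{\left(X \right)} = \sqrt{3}$
$w{\left(q \right)} = - \frac{q}{3}$
$I = \sqrt{3} \approx 1.732$
$L = -54 + \sqrt{3}$ ($L = \sqrt{3} - 54 = -54 + \sqrt{3} \approx -52.268$)
$Q{\left(v,d \right)} = -2 + d + v$ ($Q{\left(v,d \right)} = -2 + \left(v + d\right) = -2 + \left(d + v\right) = -2 + d + v$)
$A = 27 - \frac{\sqrt{3}}{2}$ ($A = - \frac{-54 + \sqrt{3}}{2} = 27 - \frac{\sqrt{3}}{2} \approx 26.134$)
$\frac{A + Q{\left(-5,20 \right)}}{-312 + w{\left(22 \right)}} = \frac{\left(27 - \frac{\sqrt{3}}{2}\right) - -13}{-312 - \frac{22}{3}} = \frac{\left(27 - \frac{\sqrt{3}}{2}\right) + 13}{-312 - \frac{22}{3}} = \frac{40 - \frac{\sqrt{3}}{2}}{- \frac{958}{3}} = \left(40 - \frac{\sqrt{3}}{2}\right) \left(- \frac{3}{958}\right) = - \frac{60}{479} + \frac{3 \sqrt{3}}{1916}$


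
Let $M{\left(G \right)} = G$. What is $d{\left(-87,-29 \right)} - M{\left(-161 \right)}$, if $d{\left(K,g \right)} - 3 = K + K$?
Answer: $-10$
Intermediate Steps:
$d{\left(K,g \right)} = 3 + 2 K$ ($d{\left(K,g \right)} = 3 + \left(K + K\right) = 3 + 2 K$)
$d{\left(-87,-29 \right)} - M{\left(-161 \right)} = \left(3 + 2 \left(-87\right)\right) - -161 = \left(3 - 174\right) + 161 = -171 + 161 = -10$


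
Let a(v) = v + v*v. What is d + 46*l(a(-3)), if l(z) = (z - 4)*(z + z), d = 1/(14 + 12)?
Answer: 28705/26 ≈ 1104.0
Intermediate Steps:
a(v) = v + v²
d = 1/26 ≈ 0.038462
l(z) = 2*z*(-4 + z) (l(z) = (-4 + z)*(2*z) = 2*z*(-4 + z))
d + 46*l(a(-3)) = 1/26 + 46*(2*(-3*(1 - 3))*(-4 - 3*(1 - 3))) = 1/26 + 46*(2*(-3*(-2))*(-4 - 3*(-2))) = 1/26 + 46*(2*6*(-4 + 6)) = 1/26 + 46*(2*6*2) = 1/26 + 46*24 = 1/26 + 1104 = 28705/26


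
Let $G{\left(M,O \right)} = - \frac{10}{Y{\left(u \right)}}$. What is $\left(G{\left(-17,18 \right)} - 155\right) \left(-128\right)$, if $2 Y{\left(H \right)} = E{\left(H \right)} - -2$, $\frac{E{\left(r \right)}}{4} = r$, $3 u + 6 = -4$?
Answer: $\frac{333440}{17} \approx 19614.0$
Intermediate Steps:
$u = - \frac{10}{3}$ ($u = -2 + \frac{1}{3} \left(-4\right) = -2 - \frac{4}{3} = - \frac{10}{3} \approx -3.3333$)
$E{\left(r \right)} = 4 r$
$Y{\left(H \right)} = 1 + 2 H$ ($Y{\left(H \right)} = \frac{4 H - -2}{2} = \frac{4 H + 2}{2} = \frac{2 + 4 H}{2} = 1 + 2 H$)
$G{\left(M,O \right)} = \frac{30}{17}$ ($G{\left(M,O \right)} = - \frac{10}{1 + 2 \left(- \frac{10}{3}\right)} = - \frac{10}{1 - \frac{20}{3}} = - \frac{10}{- \frac{17}{3}} = \left(-10\right) \left(- \frac{3}{17}\right) = \frac{30}{17}$)
$\left(G{\left(-17,18 \right)} - 155\right) \left(-128\right) = \left(\frac{30}{17} - 155\right) \left(-128\right) = \left(- \frac{2605}{17}\right) \left(-128\right) = \frac{333440}{17}$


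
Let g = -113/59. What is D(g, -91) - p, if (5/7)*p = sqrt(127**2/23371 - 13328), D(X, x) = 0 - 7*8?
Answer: -56 - 7*I*sqrt(7279425176389)/116855 ≈ -56.0 - 161.62*I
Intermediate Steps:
g = -113/59 (g = -113*1/59 = -113/59 ≈ -1.9153)
D(X, x) = -56 (D(X, x) = 0 - 56 = -56)
p = 7*I*sqrt(7279425176389)/116855 (p = 7*sqrt(127**2/23371 - 13328)/5 = 7*sqrt(16129*(1/23371) - 13328)/5 = 7*sqrt(16129/23371 - 13328)/5 = 7*sqrt(-311472559/23371)/5 = 7*(I*sqrt(7279425176389)/23371)/5 = 7*I*sqrt(7279425176389)/116855 ≈ 161.62*I)
D(g, -91) - p = -56 - 7*I*sqrt(7279425176389)/116855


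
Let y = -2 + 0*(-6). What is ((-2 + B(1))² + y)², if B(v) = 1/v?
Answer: 1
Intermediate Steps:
y = -2 (y = -2 + 0 = -2)
((-2 + B(1))² + y)² = ((-2 + 1/1)² - 2)² = ((-2 + 1)² - 2)² = ((-1)² - 2)² = (1 - 2)² = (-1)² = 1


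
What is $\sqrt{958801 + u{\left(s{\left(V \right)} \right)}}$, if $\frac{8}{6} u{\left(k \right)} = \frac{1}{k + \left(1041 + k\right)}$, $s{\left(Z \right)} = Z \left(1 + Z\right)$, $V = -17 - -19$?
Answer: $\frac{\sqrt{52500107595}}{234} \approx 979.18$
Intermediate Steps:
$V = 2$ ($V = -17 + 19 = 2$)
$u{\left(k \right)} = \frac{3}{4 \left(1041 + 2 k\right)}$ ($u{\left(k \right)} = \frac{3}{4 \left(k + \left(1041 + k\right)\right)} = \frac{3}{4 \left(1041 + 2 k\right)}$)
$\sqrt{958801 + u{\left(s{\left(V \right)} \right)}} = \sqrt{958801 + \frac{3}{4 \left(1041 + 2 \cdot 2 \left(1 + 2\right)\right)}} = \sqrt{958801 + \frac{3}{4 \left(1041 + 2 \cdot 2 \cdot 3\right)}} = \sqrt{958801 + \frac{3}{4 \left(1041 + 2 \cdot 6\right)}} = \sqrt{958801 + \frac{3}{4 \left(1041 + 12\right)}} = \sqrt{958801 + \frac{3}{4 \cdot 1053}} = \sqrt{958801 + \frac{3}{4} \cdot \frac{1}{1053}} = \sqrt{958801 + \frac{1}{1404}} = \sqrt{\frac{1346156605}{1404}} = \frac{\sqrt{52500107595}}{234}$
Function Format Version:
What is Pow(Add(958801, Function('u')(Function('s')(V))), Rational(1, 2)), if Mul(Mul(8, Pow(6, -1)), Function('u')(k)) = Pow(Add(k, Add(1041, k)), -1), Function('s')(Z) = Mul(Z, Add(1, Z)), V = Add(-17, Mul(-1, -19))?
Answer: Mul(Rational(1, 234), Pow(52500107595, Rational(1, 2))) ≈ 979.18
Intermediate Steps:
V = 2 (V = Add(-17, 19) = 2)
Function('u')(k) = Mul(Rational(3, 4), Pow(Add(1041, Mul(2, k)), -1)) (Function('u')(k) = Mul(Rational(3, 4), Pow(Add(k, Add(1041, k)), -1)) = Mul(Rational(3, 4), Pow(Add(1041, Mul(2, k)), -1)))
Pow(Add(958801, Function('u')(Function('s')(V))), Rational(1, 2)) = Pow(Add(958801, Mul(Rational(3, 4), Pow(Add(1041, Mul(2, Mul(2, Add(1, 2)))), -1))), Rational(1, 2)) = Pow(Add(958801, Mul(Rational(3, 4), Pow(Add(1041, Mul(2, Mul(2, 3))), -1))), Rational(1, 2)) = Pow(Add(958801, Mul(Rational(3, 4), Pow(Add(1041, Mul(2, 6)), -1))), Rational(1, 2)) = Pow(Add(958801, Mul(Rational(3, 4), Pow(Add(1041, 12), -1))), Rational(1, 2)) = Pow(Add(958801, Mul(Rational(3, 4), Pow(1053, -1))), Rational(1, 2)) = Pow(Add(958801, Mul(Rational(3, 4), Rational(1, 1053))), Rational(1, 2)) = Pow(Add(958801, Rational(1, 1404)), Rational(1, 2)) = Pow(Rational(1346156605, 1404), Rational(1, 2)) = Mul(Rational(1, 234), Pow(52500107595, Rational(1, 2)))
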